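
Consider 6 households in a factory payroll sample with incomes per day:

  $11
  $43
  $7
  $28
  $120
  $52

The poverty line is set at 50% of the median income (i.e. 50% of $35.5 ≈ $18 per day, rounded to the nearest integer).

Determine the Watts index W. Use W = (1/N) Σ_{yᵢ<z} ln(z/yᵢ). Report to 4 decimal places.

Below z: $7, $11 (q = 2 of N = 6).
Log shortfalls: ln(18/7) = 0.9445; ln(18/11) = 0.4925.
W = 1.436938 / 6 = 0.2395.

0.2395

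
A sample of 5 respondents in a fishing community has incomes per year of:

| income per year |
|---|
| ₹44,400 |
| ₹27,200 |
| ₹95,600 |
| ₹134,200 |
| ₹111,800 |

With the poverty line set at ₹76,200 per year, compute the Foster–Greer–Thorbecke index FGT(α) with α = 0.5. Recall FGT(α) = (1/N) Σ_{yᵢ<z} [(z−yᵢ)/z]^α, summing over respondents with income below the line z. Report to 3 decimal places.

Poor units: ₹27,200, ₹44,400 (q = 2 of N = 5).
Gap ratios (z−y)/z: (76200−27200)/76200 = 0.6430; (76200−44400)/76200 = 0.4173.
Raised to α = 0.5: 0.80190; 0.64601.
Sum = 1.447906; FGT(0.5) = 1.447906 / 5 = 0.290.

0.290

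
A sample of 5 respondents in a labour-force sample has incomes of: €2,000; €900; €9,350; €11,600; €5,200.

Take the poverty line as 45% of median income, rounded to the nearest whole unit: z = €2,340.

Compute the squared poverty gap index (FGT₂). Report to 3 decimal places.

Incomes under z: €900, €2,000 (q = 2 of N = 5).
Relative gaps: (2340−900)/2340 = 0.6154; (2340−2000)/2340 = 0.1453.
Squared: 0.3787; 0.0211.
Sum = 0.399810; P₂ = 0.399810 / 5 = 0.080.

0.080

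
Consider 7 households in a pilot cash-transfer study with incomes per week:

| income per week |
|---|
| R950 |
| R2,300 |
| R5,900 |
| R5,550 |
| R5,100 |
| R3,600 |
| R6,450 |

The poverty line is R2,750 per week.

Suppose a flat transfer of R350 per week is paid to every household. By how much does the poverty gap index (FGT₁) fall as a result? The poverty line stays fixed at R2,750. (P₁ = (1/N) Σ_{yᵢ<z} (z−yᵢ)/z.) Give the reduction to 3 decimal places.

Before: below the line — R950, R2,300; poverty gap index (FGT₁) = 0.11688.
After the R350 transfer: below the line — R1,300, R2,650; poverty gap index (FGT₁) = 0.08052.
Reduction = 0.11688 − 0.08052 = 0.036.

0.036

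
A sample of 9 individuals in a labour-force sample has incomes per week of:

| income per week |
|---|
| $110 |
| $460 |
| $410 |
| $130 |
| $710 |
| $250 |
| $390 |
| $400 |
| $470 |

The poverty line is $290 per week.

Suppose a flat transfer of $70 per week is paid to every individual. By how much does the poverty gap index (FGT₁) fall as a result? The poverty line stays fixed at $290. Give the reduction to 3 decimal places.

0.069

Before: below the line — $110, $130, $250; poverty gap index (FGT₁) = 0.14559.
After the $70 transfer: below the line — $180, $200; poverty gap index (FGT₁) = 0.07663.
Reduction = 0.14559 − 0.07663 = 0.069.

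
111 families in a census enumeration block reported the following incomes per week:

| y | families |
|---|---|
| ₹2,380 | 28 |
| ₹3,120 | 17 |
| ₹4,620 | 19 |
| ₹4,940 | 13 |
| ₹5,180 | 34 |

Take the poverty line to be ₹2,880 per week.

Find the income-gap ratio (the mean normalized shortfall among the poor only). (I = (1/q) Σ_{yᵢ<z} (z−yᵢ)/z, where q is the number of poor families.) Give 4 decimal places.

0.1736

Incomes under z: 28×₹2,380 (q = 28 of N = 111).
Relative gaps: 0.1736 (×28); sum = 4.861111.
The income-gap ratio divides by q (the poor only): 4.861111 / 28 = 0.1736.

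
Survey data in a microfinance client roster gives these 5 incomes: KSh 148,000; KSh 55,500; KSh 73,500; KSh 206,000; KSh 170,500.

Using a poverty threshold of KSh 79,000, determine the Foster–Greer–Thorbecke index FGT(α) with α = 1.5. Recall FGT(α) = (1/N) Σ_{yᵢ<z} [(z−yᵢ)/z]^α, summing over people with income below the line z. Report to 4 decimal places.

0.0361

Below z: KSh 55,500, KSh 73,500 (q = 2 of N = 5).
Shortfall ratios: (79000−55500)/79000 = 0.2975; (79000−73500)/79000 = 0.0696.
Raised to α = 1.5: 0.16224; 0.01837.
Sum = 0.180611; FGT(1.5) = 0.180611 / 5 = 0.0361.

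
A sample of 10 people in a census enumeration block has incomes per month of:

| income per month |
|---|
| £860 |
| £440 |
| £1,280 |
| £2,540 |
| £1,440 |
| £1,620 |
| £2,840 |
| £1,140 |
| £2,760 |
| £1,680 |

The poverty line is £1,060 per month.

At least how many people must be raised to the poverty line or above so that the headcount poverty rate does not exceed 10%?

Currently q = 2 of N = 10 are below the line (H = 0.200).
A headcount ratio of at most 10% allows at most ⌊0.10 × 10⌋ = 1 poor people.
So at least 2 − 1 = 1 must be lifted.

1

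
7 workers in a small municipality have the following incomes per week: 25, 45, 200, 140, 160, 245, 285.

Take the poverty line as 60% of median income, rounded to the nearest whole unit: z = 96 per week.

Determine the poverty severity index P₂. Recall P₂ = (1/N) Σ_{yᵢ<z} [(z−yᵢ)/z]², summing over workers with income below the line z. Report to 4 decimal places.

Below the line: 25, 45 (q = 2 of N = 7).
Normalized shortfalls: (96−25)/96 = 0.7396; (96−45)/96 = 0.5312.
Squared: 0.5470; 0.2822.
Sum = 0.829210; P₂ = 0.829210 / 7 = 0.1185.

0.1185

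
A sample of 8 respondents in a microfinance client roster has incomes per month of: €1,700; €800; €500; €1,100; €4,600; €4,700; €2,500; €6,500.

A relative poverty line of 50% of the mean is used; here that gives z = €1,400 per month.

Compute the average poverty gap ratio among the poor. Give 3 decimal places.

0.429

Below z: €500, €800, €1,100 (q = 3 of N = 8).
Shortfall ratios (z−y)/z: 0.6429, 0.4286, 0.2143; sum = 1.285714.
The income-gap ratio divides by q (the poor only): 1.285714 / 3 = 0.429.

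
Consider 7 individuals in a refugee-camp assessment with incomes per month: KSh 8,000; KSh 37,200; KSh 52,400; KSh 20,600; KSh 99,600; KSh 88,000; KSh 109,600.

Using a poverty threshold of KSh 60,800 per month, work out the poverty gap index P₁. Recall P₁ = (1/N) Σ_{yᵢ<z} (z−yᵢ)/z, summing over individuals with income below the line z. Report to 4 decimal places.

0.2937

Below the line: KSh 8,000, KSh 20,600, KSh 37,200, KSh 52,400 (q = 4 of N = 7).
Shortfall ratios: (60800−8000)/60800 = 0.8684; (60800−20600)/60800 = 0.6612; (60800−37200)/60800 = 0.3882; (60800−52400)/60800 = 0.1382.
Sum of shortfalls = 2.055921; P₁ averages over all N: 2.055921 / 7 = 0.2937.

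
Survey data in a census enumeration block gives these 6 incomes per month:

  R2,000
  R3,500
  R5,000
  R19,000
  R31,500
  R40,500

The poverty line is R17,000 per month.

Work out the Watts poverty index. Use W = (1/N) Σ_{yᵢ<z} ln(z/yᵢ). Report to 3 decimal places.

0.824

Below the line: R2,000, R3,500, R5,000 (q = 3 of N = 6).
Log gaps: ln(17000/2000) = 2.1401; ln(17000/3500) = 1.5805; ln(17000/5000) = 1.2238.
W = 4.944292 / 6 = 0.824.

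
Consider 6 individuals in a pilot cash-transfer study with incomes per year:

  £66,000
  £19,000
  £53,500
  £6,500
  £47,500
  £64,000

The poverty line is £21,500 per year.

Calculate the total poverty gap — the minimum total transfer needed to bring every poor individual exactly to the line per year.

£17,500

Incomes under z: £6,500, £19,000 (q = 2 of N = 6).
Individual gaps: 21500−6500 = 15000; 21500−19000 = 2500.
Aggregate gap = £17,500.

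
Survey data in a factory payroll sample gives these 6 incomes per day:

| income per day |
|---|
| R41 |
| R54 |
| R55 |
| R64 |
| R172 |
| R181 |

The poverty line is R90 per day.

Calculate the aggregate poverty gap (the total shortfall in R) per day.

Below the line: R41, R54, R55, R64 (q = 4 of N = 6).
Individual gaps: 90−41 = 49; 90−54 = 36; 90−55 = 35; 90−64 = 26.
Aggregate gap = R146.

R146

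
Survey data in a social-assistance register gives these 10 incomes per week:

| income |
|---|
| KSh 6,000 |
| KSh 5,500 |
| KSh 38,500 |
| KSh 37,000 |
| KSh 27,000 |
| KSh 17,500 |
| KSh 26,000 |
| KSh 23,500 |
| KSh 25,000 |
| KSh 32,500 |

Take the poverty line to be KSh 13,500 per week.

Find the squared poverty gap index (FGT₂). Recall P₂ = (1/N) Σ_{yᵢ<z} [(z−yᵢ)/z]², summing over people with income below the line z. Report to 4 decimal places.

Incomes under z: KSh 5,500, KSh 6,000 (q = 2 of N = 10).
Normalized shortfalls: (13500−5500)/13500 = 0.5926; (13500−6000)/13500 = 0.5556.
Squared: 0.3512; 0.3086.
Sum = 0.659808; P₂ = 0.659808 / 10 = 0.0660.

0.0660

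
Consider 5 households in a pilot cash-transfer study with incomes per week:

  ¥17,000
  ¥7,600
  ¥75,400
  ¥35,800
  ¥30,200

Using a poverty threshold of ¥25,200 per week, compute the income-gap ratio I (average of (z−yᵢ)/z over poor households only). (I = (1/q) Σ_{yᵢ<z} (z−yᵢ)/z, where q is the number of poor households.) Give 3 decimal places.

Poor units: ¥7,600, ¥17,000 (q = 2 of N = 5).
Relative gaps: 0.6984, 0.3254; sum = 1.023810.
The income-gap ratio divides by q (the poor only): 1.023810 / 2 = 0.512.

0.512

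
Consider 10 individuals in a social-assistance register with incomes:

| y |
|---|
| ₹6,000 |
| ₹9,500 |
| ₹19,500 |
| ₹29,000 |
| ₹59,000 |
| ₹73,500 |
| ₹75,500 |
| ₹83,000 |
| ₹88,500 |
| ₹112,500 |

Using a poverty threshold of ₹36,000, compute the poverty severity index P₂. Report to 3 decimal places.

Below z: ₹6,000, ₹9,500, ₹19,500, ₹29,000 (q = 4 of N = 10).
Normalized shortfalls: (36000−6000)/36000 = 0.8333; (36000−9500)/36000 = 0.7361; (36000−19500)/36000 = 0.4583; (36000−29000)/36000 = 0.1944.
Squared: 0.6944; 0.5419; 0.2101; 0.0378.
Sum = 1.484182; P₂ = 1.484182 / 10 = 0.148.

0.148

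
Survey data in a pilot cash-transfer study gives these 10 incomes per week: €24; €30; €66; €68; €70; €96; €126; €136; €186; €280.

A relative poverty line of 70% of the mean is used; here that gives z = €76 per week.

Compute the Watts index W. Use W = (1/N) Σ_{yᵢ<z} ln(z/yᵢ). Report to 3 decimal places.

Below z: €24, €30, €66, €68, €70 (q = 5 of N = 10).
Log shortfalls: ln(76/24) = 1.1527; ln(76/30) = 0.9295; ln(76/66) = 0.1411; ln(76/68) = 0.1112; ln(76/70) = 0.0822.
W = 2.416758 / 10 = 0.242.

0.242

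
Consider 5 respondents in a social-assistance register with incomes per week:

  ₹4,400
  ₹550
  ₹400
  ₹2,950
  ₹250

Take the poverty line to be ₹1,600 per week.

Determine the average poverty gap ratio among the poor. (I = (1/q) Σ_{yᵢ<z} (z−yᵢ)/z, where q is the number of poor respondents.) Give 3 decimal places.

0.750

Below z: ₹250, ₹400, ₹550 (q = 3 of N = 5).
Shortfall ratios (z−y)/z: 0.8438, 0.7500, 0.6562; sum = 2.250000.
The income-gap ratio divides by q (the poor only): 2.250000 / 3 = 0.750.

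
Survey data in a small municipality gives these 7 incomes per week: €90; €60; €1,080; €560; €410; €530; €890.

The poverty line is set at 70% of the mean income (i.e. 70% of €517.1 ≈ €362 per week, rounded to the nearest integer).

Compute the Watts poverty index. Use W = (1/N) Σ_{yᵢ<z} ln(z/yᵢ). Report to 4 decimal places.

0.4556

Incomes under z: €60, €90 (q = 2 of N = 7).
Log shortfalls: ln(362/60) = 1.7973; ln(362/90) = 1.3918.
W = 3.189134 / 7 = 0.4556.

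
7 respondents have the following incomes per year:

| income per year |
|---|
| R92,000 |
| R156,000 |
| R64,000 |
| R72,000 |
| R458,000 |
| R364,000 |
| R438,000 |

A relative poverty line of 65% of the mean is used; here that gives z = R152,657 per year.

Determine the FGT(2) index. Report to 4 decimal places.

Below z: R64,000, R72,000, R92,000 (q = 3 of N = 7).
Relative gaps: (152657−64000)/152657 = 0.5808; (152657−72000)/152657 = 0.5284; (152657−92000)/152657 = 0.3973.
Squared: 0.3373; 0.2792; 0.1579.
Sum = 0.774320; P₂ = 0.774320 / 7 = 0.1106.

0.1106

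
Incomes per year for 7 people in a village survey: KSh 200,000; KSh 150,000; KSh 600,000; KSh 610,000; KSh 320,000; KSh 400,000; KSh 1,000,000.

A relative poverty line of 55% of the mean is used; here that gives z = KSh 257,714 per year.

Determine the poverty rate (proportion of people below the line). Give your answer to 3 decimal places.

2 of the 7 people have income below KSh 257,714.
H = 2/7 = 0.286.

0.286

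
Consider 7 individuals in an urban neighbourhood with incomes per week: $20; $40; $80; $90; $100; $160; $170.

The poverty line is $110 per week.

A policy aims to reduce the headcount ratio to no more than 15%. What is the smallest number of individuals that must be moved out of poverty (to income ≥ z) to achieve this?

4

5 of the 7 individuals are poor, so H = 5/7 = 0.714.
A headcount ratio of at most 15% allows at most ⌊0.15 × 7⌋ = 1 poor individuals.
So at least 5 − 1 = 4 must be lifted.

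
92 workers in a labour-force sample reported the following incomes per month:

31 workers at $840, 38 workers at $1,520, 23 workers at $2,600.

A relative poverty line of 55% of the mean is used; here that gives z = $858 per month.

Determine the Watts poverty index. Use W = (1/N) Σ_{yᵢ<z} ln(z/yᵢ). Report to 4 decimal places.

0.0071

Below the line: 31×$840 (q = 31 of N = 92).
Log gaps: ln(858/840) = 0.0212 (×31).
W = 0.657268 / 92 = 0.0071.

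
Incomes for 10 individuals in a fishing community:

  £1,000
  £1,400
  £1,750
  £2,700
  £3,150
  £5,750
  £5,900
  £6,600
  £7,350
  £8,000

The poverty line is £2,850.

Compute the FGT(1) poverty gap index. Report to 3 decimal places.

Below the line: £1,000, £1,400, £1,750, £2,700 (q = 4 of N = 10).
Gap ratios (z−y)/z: (2850−1000)/2850 = 0.6491; (2850−1400)/2850 = 0.5088; (2850−1750)/2850 = 0.3860; (2850−2700)/2850 = 0.0526.
Sum of shortfalls = 1.596491; P₁ averages over all N: 1.596491 / 10 = 0.160.

0.160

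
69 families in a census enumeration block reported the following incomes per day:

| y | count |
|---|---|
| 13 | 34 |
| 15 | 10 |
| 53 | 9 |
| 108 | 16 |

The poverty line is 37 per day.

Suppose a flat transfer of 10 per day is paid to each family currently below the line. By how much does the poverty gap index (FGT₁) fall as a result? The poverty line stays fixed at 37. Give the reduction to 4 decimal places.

Before: below the line — 34×13, 10×15; poverty gap index (FGT₁) = 0.405797.
After the 10 transfer: below the line — 34×23, 10×25; poverty gap index (FGT₁) = 0.233451.
Reduction = 0.405797 − 0.233451 = 0.1723.

0.1723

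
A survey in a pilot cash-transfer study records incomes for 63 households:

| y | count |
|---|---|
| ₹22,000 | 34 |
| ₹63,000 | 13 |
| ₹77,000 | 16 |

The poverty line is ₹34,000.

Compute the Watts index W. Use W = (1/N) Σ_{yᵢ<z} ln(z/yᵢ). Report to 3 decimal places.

0.235

Below z: 34×₹22,000 (q = 34 of N = 63).
Log gaps: ln(34000/22000) = 0.4353 (×34).
W = 14.800814 / 63 = 0.235.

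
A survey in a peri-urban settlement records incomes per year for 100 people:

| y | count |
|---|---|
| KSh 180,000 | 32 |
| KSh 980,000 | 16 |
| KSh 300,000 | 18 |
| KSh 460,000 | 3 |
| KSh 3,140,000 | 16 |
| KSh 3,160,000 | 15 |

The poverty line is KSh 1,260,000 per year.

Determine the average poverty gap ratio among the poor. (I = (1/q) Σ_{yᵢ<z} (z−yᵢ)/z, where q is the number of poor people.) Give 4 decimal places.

0.6754

Incomes under z: 32×KSh 180,000, 18×KSh 300,000, 3×KSh 460,000, 16×KSh 980,000 (q = 69 of N = 100).
Relative gaps: 0.8571 (×32), 0.7619 (×18), 0.6349 (×3), 0.2222 (×16); sum = 46.603175.
The income-gap ratio divides by q (the poor only): 46.603175 / 69 = 0.6754.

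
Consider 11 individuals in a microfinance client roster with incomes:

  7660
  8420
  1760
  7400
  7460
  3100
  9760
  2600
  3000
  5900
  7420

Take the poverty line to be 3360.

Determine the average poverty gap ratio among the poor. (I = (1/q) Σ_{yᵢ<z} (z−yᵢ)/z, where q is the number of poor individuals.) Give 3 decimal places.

Incomes under z: 1760, 2600, 3000, 3100 (q = 4 of N = 11).
Shortfall ratios (z−y)/z: 0.4762, 0.2262, 0.1071, 0.0774; sum = 0.886905.
The income-gap ratio divides by q (the poor only): 0.886905 / 4 = 0.222.

0.222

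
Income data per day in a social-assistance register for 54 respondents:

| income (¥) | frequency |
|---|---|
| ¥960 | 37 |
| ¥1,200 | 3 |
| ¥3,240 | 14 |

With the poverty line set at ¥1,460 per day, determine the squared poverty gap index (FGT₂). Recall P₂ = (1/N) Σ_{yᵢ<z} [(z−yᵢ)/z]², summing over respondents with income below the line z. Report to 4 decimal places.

0.0821

Poor units: 37×¥960, 3×¥1,200 (q = 40 of N = 54).
Relative gaps: (1460−960)/1460 = 0.3425 (×37); (1460−1200)/1460 = 0.1781 (×3).
Squared: 0.1173 (×37); 0.0317 (×3).
Sum = 4.434603; P₂ = 4.434603 / 54 = 0.0821.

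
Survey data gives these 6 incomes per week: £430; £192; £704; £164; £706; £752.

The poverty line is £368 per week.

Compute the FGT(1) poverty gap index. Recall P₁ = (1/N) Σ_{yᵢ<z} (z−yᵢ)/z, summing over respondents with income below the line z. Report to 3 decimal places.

0.172

Below the line: £164, £192 (q = 2 of N = 6).
Normalized shortfalls: (368−164)/368 = 0.5543; (368−192)/368 = 0.4783.
Sum of shortfalls = 1.032609; P₁ averages over all N: 1.032609 / 6 = 0.172.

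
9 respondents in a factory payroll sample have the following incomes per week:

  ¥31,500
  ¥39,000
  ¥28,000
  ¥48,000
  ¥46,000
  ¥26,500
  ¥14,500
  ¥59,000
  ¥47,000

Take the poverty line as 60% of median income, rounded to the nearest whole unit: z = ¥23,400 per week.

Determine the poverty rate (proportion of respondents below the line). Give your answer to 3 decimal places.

1 of the 9 respondents have income below ¥23,400.
H = 1/9 = 0.111.

0.111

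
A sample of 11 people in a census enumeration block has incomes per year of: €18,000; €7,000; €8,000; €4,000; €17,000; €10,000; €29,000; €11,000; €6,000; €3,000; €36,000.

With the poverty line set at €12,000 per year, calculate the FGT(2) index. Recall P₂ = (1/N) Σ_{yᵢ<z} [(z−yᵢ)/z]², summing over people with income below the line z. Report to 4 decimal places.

Poor units: €3,000, €4,000, €6,000, €7,000, €8,000, €10,000, €11,000 (q = 7 of N = 11).
Shortfall ratios: (12000−3000)/12000 = 0.7500; (12000−4000)/12000 = 0.6667; (12000−6000)/12000 = 0.5000; (12000−7000)/12000 = 0.4167; (12000−8000)/12000 = 0.3333; (12000−10000)/12000 = 0.1667; (12000−11000)/12000 = 0.0833.
Squared: 0.5625; 0.4444; 0.2500; 0.1736; 0.1111; 0.0278; 0.0069.
Sum = 1.576389; P₂ = 1.576389 / 11 = 0.1433.

0.1433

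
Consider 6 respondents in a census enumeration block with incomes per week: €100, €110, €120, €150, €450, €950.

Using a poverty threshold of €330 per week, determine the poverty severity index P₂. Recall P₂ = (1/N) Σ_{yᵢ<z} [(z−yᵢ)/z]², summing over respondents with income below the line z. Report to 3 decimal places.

0.272

Incomes under z: €100, €110, €120, €150 (q = 4 of N = 6).
Relative gaps: (330−100)/330 = 0.6970; (330−110)/330 = 0.6667; (330−120)/330 = 0.6364; (330−150)/330 = 0.5455.
Squared: 0.4858; 0.4444; 0.4050; 0.2975.
Sum = 1.632691; P₂ = 1.632691 / 6 = 0.272.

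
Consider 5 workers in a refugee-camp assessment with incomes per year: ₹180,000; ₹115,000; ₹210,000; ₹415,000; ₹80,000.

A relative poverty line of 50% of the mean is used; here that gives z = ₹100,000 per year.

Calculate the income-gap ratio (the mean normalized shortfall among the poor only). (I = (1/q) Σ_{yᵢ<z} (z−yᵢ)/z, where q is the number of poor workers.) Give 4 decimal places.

0.2000

Incomes under z: ₹80,000 (q = 1 of N = 5).
Shortfall ratios (z−y)/z: 0.2000; sum = 0.200000.
I averages over the q = 1 poor units only: 0.200000 / 1 = 0.2000.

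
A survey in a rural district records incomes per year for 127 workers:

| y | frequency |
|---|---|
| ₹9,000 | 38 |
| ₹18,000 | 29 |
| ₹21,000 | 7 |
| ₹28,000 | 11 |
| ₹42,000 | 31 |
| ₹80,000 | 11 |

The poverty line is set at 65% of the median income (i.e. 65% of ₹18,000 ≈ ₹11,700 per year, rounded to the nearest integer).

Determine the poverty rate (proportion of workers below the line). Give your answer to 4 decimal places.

38 of the 127 workers have income below ₹11,700.
H = 38/127 = 0.2992.

0.2992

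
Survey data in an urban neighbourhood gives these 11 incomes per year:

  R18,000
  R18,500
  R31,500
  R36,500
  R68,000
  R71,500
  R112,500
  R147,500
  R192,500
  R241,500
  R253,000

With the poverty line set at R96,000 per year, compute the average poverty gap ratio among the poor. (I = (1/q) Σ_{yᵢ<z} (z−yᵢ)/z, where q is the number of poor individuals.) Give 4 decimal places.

Below the line: R18,000, R18,500, R31,500, R36,500, R68,000, R71,500 (q = 6 of N = 11).
Relative gaps: 0.8125, 0.8073, 0.6719, 0.6198, 0.2917, 0.2552; sum = 3.458333.
I averages over the q = 6 poor units only: 3.458333 / 6 = 0.5764.

0.5764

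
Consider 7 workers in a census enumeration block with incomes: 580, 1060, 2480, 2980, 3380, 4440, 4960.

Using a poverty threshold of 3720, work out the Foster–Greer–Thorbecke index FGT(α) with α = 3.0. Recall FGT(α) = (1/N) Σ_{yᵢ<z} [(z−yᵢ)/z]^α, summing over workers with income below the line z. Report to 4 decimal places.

Below z: 580, 1060, 2480, 2980, 3380 (q = 5 of N = 7).
Normalized shortfalls: (3720−580)/3720 = 0.8441; (3720−1060)/3720 = 0.7151; (3720−2480)/3720 = 0.3333; (3720−2980)/3720 = 0.1989; (3720−3380)/3720 = 0.0914.
Raised to α = 3.0: 0.60140; 0.36561; 0.03704; 0.00787; 0.00076.
Sum = 1.012676; FGT(3.0) = 1.012676 / 7 = 0.1447.

0.1447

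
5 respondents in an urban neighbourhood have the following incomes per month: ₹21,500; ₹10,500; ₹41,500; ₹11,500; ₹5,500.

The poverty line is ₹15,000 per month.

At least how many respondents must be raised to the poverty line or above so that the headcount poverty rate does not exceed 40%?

1

Currently q = 3 of N = 5 are below the line (H = 0.600).
A headcount ratio of at most 40% allows at most ⌊0.40 × 5⌋ = 2 poor respondents.
So at least 3 − 2 = 1 must be lifted.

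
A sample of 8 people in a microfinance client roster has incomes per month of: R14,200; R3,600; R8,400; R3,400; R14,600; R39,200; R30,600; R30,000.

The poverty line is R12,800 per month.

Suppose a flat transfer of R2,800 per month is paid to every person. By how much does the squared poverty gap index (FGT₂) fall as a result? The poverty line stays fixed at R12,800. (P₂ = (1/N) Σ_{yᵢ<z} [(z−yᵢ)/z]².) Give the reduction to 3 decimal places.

0.080

Before: below the line — R3,400, R3,600, R8,400; squared poverty gap index (FGT₂) = 0.14676.
After the R2,800 transfer: below the line — R6,200, R6,400, R11,200; squared poverty gap index (FGT₂) = 0.06644.
Reduction = 0.14676 − 0.06644 = 0.080.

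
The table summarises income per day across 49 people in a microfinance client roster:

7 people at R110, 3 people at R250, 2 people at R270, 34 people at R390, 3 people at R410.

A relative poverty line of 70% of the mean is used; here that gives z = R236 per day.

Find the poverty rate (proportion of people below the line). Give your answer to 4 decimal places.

0.1429

7 of the 49 people have income below R236.
H = 7/49 = 0.1429.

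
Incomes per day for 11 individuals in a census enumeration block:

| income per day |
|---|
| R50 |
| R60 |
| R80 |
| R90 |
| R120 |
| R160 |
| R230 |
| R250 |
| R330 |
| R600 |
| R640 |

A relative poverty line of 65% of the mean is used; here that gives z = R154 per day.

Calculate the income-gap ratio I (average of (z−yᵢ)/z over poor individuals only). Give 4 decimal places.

Poor units: R50, R60, R80, R90, R120 (q = 5 of N = 11).
Shortfall ratios (z−y)/z: 0.6753, 0.6104, 0.4805, 0.4156, 0.2208; sum = 2.402597.
I averages over the q = 5 poor units only: 2.402597 / 5 = 0.4805.

0.4805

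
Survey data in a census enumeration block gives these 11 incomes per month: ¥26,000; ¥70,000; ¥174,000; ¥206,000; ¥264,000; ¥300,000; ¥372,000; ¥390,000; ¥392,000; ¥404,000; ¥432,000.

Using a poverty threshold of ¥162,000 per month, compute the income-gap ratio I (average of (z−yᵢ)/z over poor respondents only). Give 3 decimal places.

0.704

Poor units: ¥26,000, ¥70,000 (q = 2 of N = 11).
Relative gaps: 0.8395, 0.5679; sum = 1.407407.
The income-gap ratio divides by q (the poor only): 1.407407 / 2 = 0.704.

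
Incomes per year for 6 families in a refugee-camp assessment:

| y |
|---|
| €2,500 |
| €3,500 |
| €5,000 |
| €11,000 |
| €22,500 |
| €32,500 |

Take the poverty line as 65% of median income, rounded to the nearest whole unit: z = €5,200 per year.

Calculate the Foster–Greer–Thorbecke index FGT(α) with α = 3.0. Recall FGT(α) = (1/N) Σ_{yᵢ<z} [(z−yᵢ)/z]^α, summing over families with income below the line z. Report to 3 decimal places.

Poor units: €2,500, €3,500, €5,000 (q = 3 of N = 6).
Normalized shortfalls: (5200−2500)/5200 = 0.5192; (5200−3500)/5200 = 0.3269; (5200−5000)/5200 = 0.0385.
Raised to α = 3.0: 0.13998; 0.03494; 0.00006.
Sum = 0.174983; FGT(3.0) = 0.174983 / 6 = 0.029.

0.029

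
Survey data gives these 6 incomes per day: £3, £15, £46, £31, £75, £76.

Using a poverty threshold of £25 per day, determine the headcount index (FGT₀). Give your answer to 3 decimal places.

2 of the 6 people have income below £25.
H = 2/6 = 0.333.

0.333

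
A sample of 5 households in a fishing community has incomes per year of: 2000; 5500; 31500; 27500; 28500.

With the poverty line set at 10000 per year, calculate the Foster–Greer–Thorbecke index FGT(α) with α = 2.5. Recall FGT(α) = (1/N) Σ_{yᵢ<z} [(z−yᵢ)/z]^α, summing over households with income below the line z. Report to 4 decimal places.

0.1417

Incomes under z: 2000, 5500 (q = 2 of N = 5).
Relative gaps: (10000−2000)/10000 = 0.8000; (10000−5500)/10000 = 0.4500.
Raised to α = 2.5: 0.57243; 0.13584.
Sum = 0.708275; FGT(2.5) = 0.708275 / 5 = 0.1417.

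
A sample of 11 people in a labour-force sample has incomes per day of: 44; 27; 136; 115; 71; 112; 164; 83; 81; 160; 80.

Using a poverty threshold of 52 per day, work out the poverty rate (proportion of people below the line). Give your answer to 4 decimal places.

2 of the 11 people have income below 52.
H = 2/11 = 0.1818.

0.1818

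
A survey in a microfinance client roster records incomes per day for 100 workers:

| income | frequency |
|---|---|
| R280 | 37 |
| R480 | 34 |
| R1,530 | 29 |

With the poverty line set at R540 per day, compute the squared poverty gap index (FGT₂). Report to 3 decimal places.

Below z: 37×R280, 34×R480 (q = 71 of N = 100).
Gap ratios (z−y)/z: (540−280)/540 = 0.4815 (×37); (540−480)/540 = 0.1111 (×34).
Squared: 0.2318 (×37); 0.0123 (×34).
Sum = 8.997257; P₂ = 8.997257 / 100 = 0.090.

0.090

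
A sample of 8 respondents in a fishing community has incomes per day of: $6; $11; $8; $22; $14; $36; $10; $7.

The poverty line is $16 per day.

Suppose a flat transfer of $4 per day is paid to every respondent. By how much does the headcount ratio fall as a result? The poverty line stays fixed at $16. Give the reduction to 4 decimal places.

Before: below the line — $6, $7, $8, $10, $11, $14; headcount ratio = 0.750000.
After the $4 transfer: below the line — $10, $11, $12, $14, $15; headcount ratio = 0.625000.
Reduction = 0.750000 − 0.625000 = 0.1250.

0.1250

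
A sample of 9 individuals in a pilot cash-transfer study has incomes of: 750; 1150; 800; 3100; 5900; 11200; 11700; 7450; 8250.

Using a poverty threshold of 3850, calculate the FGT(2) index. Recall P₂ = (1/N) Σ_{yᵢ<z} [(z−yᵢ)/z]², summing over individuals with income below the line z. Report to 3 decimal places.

0.201

Below z: 750, 800, 1150, 3100 (q = 4 of N = 9).
Relative gaps: (3850−750)/3850 = 0.8052; (3850−800)/3850 = 0.7922; (3850−1150)/3850 = 0.7013; (3850−3100)/3850 = 0.1948.
Squared: 0.6483; 0.6276; 0.4918; 0.0379.
Sum = 1.805701; P₂ = 1.805701 / 9 = 0.201.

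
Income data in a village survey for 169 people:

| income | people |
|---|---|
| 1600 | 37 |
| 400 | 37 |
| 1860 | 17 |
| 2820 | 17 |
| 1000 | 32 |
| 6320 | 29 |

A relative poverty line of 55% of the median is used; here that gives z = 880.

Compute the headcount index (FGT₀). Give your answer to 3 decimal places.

37 of the 169 people have income below 880.
H = 37/169 = 0.219.

0.219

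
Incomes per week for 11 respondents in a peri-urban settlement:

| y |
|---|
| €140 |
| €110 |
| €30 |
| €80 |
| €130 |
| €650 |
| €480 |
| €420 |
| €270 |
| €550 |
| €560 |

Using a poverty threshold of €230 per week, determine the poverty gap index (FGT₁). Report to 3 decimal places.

0.261

Poor units: €30, €80, €110, €130, €140 (q = 5 of N = 11).
Shortfall ratios: (230−30)/230 = 0.8696; (230−80)/230 = 0.6522; (230−110)/230 = 0.5217; (230−130)/230 = 0.4348; (230−140)/230 = 0.3913.
Σ = 2.869565. Dividing by the full population N = 11 gives P₁ = 0.261.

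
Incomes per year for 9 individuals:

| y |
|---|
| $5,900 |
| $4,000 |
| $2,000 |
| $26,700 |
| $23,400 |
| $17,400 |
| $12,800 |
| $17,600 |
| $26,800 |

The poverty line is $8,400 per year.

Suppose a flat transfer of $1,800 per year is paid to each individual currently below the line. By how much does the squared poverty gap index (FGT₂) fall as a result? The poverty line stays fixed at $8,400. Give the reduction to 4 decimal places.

0.0601

Before: below the line — $2,000, $4,000, $5,900; squared poverty gap index (FGT₂) = 0.104828.
After the $1,800 transfer: below the line — $3,800, $5,800, $7,700; squared poverty gap index (FGT₂) = 0.044737.
Reduction = 0.104828 − 0.044737 = 0.0601.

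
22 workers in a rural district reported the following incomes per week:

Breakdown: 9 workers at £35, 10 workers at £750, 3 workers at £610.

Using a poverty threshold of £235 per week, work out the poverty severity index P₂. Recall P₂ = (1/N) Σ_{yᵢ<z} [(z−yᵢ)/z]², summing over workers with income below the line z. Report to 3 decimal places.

0.296

Incomes under z: 9×£35 (q = 9 of N = 22).
Relative gaps: (235−35)/235 = 0.8511 (×9).
Squared: 0.7243 (×9).
Sum = 6.518787; P₂ = 6.518787 / 22 = 0.296.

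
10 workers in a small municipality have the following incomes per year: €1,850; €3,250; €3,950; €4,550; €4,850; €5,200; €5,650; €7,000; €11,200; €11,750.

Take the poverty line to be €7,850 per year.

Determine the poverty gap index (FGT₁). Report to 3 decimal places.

Below z: €1,850, €3,250, €3,950, €4,550, €4,850, €5,200, €5,650, €7,000 (q = 8 of N = 10).
Relative gaps: (7850−1850)/7850 = 0.7643; (7850−3250)/7850 = 0.5860; (7850−3950)/7850 = 0.4968; (7850−4550)/7850 = 0.4204; (7850−4850)/7850 = 0.3822; (7850−5200)/7850 = 0.3376; (7850−5650)/7850 = 0.2803; (7850−7000)/7850 = 0.1083.
Sum of shortfalls = 3.375796; P₁ averages over all N: 3.375796 / 10 = 0.338.

0.338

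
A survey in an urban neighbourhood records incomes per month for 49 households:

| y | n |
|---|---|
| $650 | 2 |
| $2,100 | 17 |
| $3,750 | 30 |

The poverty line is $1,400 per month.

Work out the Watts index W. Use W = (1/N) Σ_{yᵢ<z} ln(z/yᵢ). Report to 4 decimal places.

0.0313

Below the line: 2×$650 (q = 2 of N = 49).
Log shortfalls: ln(1400/650) = 0.7673 (×2).
W = 1.534510 / 49 = 0.0313.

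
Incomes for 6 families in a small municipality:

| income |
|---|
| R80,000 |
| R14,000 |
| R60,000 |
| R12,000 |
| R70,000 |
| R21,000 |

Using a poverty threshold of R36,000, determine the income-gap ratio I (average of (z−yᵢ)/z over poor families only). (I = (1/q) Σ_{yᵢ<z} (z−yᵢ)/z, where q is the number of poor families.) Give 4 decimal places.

0.5648

Below the line: R12,000, R14,000, R21,000 (q = 3 of N = 6).
Relative gaps: 0.6667, 0.6111, 0.4167; sum = 1.694444.
I averages over the q = 3 poor units only: 1.694444 / 3 = 0.5648.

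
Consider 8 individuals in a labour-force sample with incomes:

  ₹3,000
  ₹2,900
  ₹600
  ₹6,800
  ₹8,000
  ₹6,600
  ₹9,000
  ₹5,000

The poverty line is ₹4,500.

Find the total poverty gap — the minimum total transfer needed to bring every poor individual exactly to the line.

₹7,000

Incomes under z: ₹600, ₹2,900, ₹3,000 (q = 3 of N = 8).
Individual gaps: 4500−600 = 3900; 4500−2900 = 1600; 4500−3000 = 1500.
Aggregate gap = ₹7,000.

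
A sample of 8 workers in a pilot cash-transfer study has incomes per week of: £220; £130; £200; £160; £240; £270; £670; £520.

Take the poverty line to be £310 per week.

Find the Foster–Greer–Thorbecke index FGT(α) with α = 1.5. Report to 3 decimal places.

Below the line: £130, £160, £200, £220, £240, £270 (q = 6 of N = 8).
Gap ratios (z−y)/z: (310−130)/310 = 0.5806; (310−160)/310 = 0.4839; (310−200)/310 = 0.3548; (310−220)/310 = 0.2903; (310−240)/310 = 0.2258; (310−270)/310 = 0.1290.
Raised to α = 1.5: 0.44245; 0.33658; 0.21137; 0.15643; 0.10730; 0.04635.
Sum = 1.300490; FGT(1.5) = 1.300490 / 8 = 0.163.

0.163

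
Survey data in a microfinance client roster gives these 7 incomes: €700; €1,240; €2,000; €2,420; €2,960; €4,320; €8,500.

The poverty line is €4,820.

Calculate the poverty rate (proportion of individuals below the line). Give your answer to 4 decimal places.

6 of the 7 individuals have income below €4,820.
H = 6/7 = 0.8571.

0.8571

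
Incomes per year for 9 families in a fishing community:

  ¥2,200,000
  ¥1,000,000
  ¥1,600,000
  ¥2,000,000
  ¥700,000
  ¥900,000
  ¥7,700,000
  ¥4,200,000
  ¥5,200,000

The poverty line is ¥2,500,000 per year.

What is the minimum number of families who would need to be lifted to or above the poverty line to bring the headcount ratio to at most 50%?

Currently q = 6 of N = 9 are below the line (H = 0.667).
A headcount ratio of at most 50% allows at most ⌊0.50 × 9⌋ = 4 poor families.
So at least 6 − 4 = 2 must be lifted.

2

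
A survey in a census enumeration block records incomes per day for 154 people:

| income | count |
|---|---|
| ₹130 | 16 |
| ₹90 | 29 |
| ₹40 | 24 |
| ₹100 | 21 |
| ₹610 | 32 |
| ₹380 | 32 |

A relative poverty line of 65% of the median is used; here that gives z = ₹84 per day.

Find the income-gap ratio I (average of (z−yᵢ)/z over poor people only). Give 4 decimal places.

Below the line: 24×₹40 (q = 24 of N = 154).
Shortfall ratios (z−y)/z: 0.5238 (×24); sum = 12.571429.
I averages over the q = 24 poor units only: 12.571429 / 24 = 0.5238.

0.5238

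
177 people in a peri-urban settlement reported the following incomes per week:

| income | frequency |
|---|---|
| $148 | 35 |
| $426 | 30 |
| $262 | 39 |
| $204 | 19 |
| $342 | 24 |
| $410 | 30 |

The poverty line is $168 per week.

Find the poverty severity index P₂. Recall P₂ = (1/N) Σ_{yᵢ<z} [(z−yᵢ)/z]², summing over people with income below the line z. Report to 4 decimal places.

0.0028

Poor units: 35×$148 (q = 35 of N = 177).
Shortfall ratios: (168−148)/168 = 0.1190 (×35).
Squared: 0.0142 (×35).
Sum = 0.496032; P₂ = 0.496032 / 177 = 0.0028.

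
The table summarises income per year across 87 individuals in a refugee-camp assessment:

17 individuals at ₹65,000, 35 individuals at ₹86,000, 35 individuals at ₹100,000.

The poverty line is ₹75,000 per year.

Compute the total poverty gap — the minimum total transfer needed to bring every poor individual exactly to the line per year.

₹170,000

Incomes under z: 17×₹65,000 (q = 17 of N = 87).
Individual gaps: 17×(75000−65000) = 170000.
Aggregate gap = ₹170,000.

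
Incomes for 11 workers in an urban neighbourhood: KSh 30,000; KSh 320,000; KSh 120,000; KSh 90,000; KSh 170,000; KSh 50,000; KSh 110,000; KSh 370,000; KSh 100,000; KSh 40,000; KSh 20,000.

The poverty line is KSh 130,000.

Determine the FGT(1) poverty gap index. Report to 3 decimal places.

0.336

Below the line: KSh 20,000, KSh 30,000, KSh 40,000, KSh 50,000, KSh 90,000, KSh 100,000, KSh 110,000, KSh 120,000 (q = 8 of N = 11).
Normalized shortfalls: (130000−20000)/130000 = 0.8462; (130000−30000)/130000 = 0.7692; (130000−40000)/130000 = 0.6923; (130000−50000)/130000 = 0.6154; (130000−90000)/130000 = 0.3077; (130000−100000)/130000 = 0.2308; (130000−110000)/130000 = 0.1538; (130000−120000)/130000 = 0.0769.
Σ = 3.692308. Dividing by the full population N = 11 gives P₁ = 0.336.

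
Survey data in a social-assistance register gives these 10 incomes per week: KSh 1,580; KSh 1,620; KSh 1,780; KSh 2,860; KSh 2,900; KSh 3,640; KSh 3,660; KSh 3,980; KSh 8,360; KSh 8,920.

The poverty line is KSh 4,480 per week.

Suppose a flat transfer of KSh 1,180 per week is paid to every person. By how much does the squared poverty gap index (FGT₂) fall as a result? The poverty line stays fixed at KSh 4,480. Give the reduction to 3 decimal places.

Before: below the line — KSh 1,580, KSh 1,620, KSh 1,780, KSh 2,860, KSh 2,900, KSh 3,640, KSh 3,660, KSh 3,980; squared poverty gap index (FGT₂) = 0.15260.
After the KSh 1,180 transfer: below the line — KSh 2,760, KSh 2,800, KSh 2,960, KSh 4,040, KSh 4,080; squared poverty gap index (FGT₂) = 0.04208.
Reduction = 0.15260 − 0.04208 = 0.111.

0.111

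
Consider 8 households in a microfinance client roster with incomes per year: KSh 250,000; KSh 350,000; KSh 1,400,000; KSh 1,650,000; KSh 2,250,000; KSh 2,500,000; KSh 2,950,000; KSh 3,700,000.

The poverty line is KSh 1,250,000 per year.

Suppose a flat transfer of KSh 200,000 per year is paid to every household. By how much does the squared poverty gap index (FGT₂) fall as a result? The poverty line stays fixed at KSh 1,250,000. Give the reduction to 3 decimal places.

Before: below the line — KSh 250,000, KSh 350,000; squared poverty gap index (FGT₂) = 0.14480.
After the KSh 200,000 transfer: below the line — KSh 450,000, KSh 550,000; squared poverty gap index (FGT₂) = 0.09040.
Reduction = 0.14480 − 0.09040 = 0.054.

0.054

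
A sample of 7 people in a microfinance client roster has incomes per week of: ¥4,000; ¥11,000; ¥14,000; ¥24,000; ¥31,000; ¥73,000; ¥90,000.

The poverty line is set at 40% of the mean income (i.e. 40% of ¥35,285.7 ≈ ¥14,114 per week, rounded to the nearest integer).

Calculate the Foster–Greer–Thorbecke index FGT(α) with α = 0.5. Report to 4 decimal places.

Poor units: ¥4,000, ¥11,000, ¥14,000 (q = 3 of N = 7).
Normalized shortfalls: (14114−4000)/14114 = 0.7166; (14114−11000)/14114 = 0.2206; (14114−14000)/14114 = 0.0081.
Raised to α = 0.5: 0.84652; 0.46971; 0.08987.
Sum = 1.406106; FGT(0.5) = 1.406106 / 7 = 0.2009.

0.2009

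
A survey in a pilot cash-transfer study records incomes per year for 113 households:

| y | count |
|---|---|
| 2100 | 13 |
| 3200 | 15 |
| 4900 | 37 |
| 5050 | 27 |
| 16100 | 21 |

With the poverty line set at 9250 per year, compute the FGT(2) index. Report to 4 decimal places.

0.2472

Incomes under z: 13×2100, 15×3200, 37×4900, 27×5050 (q = 92 of N = 113).
Gap ratios (z−y)/z: (9250−2100)/9250 = 0.7730 (×13); (9250−3200)/9250 = 0.6541 (×15); (9250−4900)/9250 = 0.4703 (×37); (9250−5050)/9250 = 0.4541 (×27).
Squared: 0.5975 (×13); 0.4278 (×15); 0.2212 (×37); 0.2062 (×27).
Sum = 27.933294; P₂ = 27.933294 / 113 = 0.2472.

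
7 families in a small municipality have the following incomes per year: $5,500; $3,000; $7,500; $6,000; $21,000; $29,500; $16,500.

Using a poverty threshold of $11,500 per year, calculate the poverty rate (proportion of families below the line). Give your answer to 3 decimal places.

4 of the 7 families have income below $11,500.
H = 4/7 = 0.571.

0.571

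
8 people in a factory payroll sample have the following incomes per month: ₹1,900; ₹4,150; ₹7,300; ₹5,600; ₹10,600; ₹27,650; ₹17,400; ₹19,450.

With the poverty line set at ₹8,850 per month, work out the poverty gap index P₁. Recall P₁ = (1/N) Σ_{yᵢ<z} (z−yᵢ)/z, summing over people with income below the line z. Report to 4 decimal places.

Incomes under z: ₹1,900, ₹4,150, ₹5,600, ₹7,300 (q = 4 of N = 8).
Shortfall ratios: (8850−1900)/8850 = 0.7853; (8850−4150)/8850 = 0.5311; (8850−5600)/8850 = 0.3672; (8850−7300)/8850 = 0.1751.
Σ = 1.858757. Dividing by the full population N = 8 gives P₁ = 0.2323.

0.2323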